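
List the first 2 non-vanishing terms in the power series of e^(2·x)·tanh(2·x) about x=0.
4·x^2 + 2·x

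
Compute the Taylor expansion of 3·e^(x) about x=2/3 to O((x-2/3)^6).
3·e^(2/3) + 3·e^(2/3)·(x - 2/3) + 3·e^(2/3)·(x - 2/3)^2/2 + e^(2/3)·(x - 2/3)^3/2 + e^(2/3)·(x - 2/3)^4/8 + e^(2/3)·(x - 2/3)^5/40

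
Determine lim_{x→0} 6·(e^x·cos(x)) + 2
Direct substitution at x = 0 gives 8.

Final answer: 8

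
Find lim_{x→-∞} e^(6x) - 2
Evaluate the dominant behaviour as x → -∞; each term tends to a finite value or vanishes.
Limit = -2.

Final answer: -2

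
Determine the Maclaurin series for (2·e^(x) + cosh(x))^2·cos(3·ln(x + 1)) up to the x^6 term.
6283·x^6/360 - 119·x^5/10 - 83·x^4/12 - 11·x^3/2 - 55·x^2/2 + 12·x + 9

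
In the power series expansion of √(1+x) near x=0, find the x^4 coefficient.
Expand to order 4: √(1+x) = -5·x^4/128 + x^3/16 - x^2/8 + x/2 + 1 + O(x^5).
The coefficient of x^4 is -5/128.

Final answer: -5/128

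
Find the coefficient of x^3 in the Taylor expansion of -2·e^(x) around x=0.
Expand to order 3: -2·e^(x) = -x^3/3 - x^2 - 2·x - 2 + O(x^4).
The coefficient of x^3 is -1/3.

Final answer: -1/3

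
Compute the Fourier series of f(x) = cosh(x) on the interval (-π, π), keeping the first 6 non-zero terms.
-cos(x)·sinh(π)/π + 2·cos(2·x)·sinh(π)/(5·π) - cos(3·x)·sinh(π)/(5·π) + 2·cos(4·x)·sinh(π)/(17·π) - cos(5·x)·sinh(π)/(13·π) + sinh(π)/π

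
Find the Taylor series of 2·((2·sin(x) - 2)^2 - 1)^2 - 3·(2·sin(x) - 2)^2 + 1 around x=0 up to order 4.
-68·x^4/3 - 116·x^3 + 164·x^2 - 72·x + 7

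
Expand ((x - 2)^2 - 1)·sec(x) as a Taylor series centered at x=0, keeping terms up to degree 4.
9·x^4/8 - 2·x^3 + 5·x^2/2 - 4·x + 3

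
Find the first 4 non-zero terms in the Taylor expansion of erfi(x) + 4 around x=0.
x^5/(5·√(π)) + 2·x^3/(3·√(π)) + 2·x/√(π) + 4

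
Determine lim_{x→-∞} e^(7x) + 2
Evaluate the dominant behaviour as x → -∞; each term tends to a finite value or vanishes.
Limit = 2.

Final answer: 2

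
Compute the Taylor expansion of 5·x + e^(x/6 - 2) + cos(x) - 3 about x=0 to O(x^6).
x^5·e^(-2)/933120 + x^4·(e^(-2)/31104 + 1/24) + x^3·e^(-2)/1296 + x^2·(-1/2 + e^(-2)/72) + x·(e^(-2)/6 + 5) - 2 + e^(-2)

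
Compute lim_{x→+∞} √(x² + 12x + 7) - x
This is an ∞ − ∞ indeterminate form.
Multiply and divide by the conjugate √(x²+12x + 7) + x; the x² terms cancel, leaving (12x + 7)/(√(x²+12x + 7)+x) → 12/2 = 6.
Limit = 6.

Final answer: 6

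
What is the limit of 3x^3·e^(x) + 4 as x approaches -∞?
The product is a 0·∞ indeterminate form at x → -∞.
Rewrite the product as 3x^3 / e^(-x) (an ∞/∞ form) and apply L'Hôpital, or use the standard hierarchy e^(|x|) ≫ |x^3| as x → -∞.
The indeterminate product → 0, so the limit = 4.

Final answer: 4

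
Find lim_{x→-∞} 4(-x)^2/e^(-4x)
This is an ∞/∞ indeterminate form as x → -∞.
Compare growth rates of the dominant terms (exponentials ≫ polynomials ≫ logarithms), or apply L'Hôpital's rule; the quotient → 0.
Limit = 0.

Final answer: 0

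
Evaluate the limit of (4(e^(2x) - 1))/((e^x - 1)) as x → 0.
Both numerator and denominator → 0 as x → 0; this is a 0/0 indeterminate form.
Expand each to leading order near x = 0: numerator ~ 8·x, denominator ~ x.
The limit of the ratio is 8.

Final answer: 8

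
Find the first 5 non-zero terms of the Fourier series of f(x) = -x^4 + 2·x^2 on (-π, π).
(-56 + 8·π^2)·cos(x) + (5 - 2·π^2)·cos(2·x) + (-40/27 + 8·π^2/9)·cos(3·x) + (11/16 - π^2/2)·cos(4·x) - π^4/5 + 2·π^2/3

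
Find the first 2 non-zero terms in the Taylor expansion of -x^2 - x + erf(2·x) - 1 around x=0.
x·(-1 + 4/√(π)) - 1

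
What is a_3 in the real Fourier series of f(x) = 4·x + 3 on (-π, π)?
a_3 = (1/π) ∫_{-π}^{π} f(x)·cos(3x) dx.
Evaluate the integral (use parity and integration by parts as needed): a_3 = 0.

Final answer: 0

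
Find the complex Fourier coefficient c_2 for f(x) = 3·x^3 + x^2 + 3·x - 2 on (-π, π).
Compute the real Fourier coefficients first: a_2 = 1, b_2 = 3/2 - 3·π^2.
Then c_2 = (a_2 − i·b_2)/2 = 1/2 - 3·i/4 + 3·i·π^2/2.

Final answer: 1/2 - 3·i/4 + 3·i·π^2/2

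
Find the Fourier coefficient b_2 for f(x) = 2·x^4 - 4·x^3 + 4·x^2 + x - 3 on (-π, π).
b_2 = (1/π) ∫_{-π}^{π} f(x)·sin(2x) dx.
Evaluate the integral (use parity and integration by parts as needed): b_2 = -7 + 4·π^2.

Final answer: -7 + 4·π^2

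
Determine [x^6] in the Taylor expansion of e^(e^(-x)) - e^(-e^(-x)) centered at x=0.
e^(-1)/80 + 203·e/720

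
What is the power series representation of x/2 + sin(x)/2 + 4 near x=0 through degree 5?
x^5/240 - x^3/12 + x + 4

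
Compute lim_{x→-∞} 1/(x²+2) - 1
Evaluate the dominant behaviour as x → -∞; each term tends to a finite value or vanishes.
Limit = -1.

Final answer: -1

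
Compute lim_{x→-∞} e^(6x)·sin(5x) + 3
Evaluate the dominant behaviour as x → -∞; each term tends to a finite value or vanishes.
Limit = 3.

Final answer: 3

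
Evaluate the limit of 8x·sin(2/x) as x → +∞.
As x → +∞: let u = 2/x → 0⁺; then 8·x·sin(2/x) = 8·2·sin(u)/u → 8·2·1 = 16.
Limit = 16.

Final answer: 16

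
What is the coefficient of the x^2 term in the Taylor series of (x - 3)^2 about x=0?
Expand to order 2: (x - 3)^2 = x^2 - 6·x + 9 + O(x^3).
The coefficient of x^2 is 1.

Final answer: 1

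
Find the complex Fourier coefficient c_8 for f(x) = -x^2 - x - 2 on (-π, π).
Compute the real Fourier coefficients first: a_8 = -1/16, b_8 = 1/4.
Then c_8 = (a_8 − i·b_8)/2 = -1/32 - i/8.

Final answer: -1/32 - i/8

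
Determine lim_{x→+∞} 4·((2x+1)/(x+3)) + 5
Evaluate the dominant behaviour as x → +∞; each term tends to a finite value or vanishes.
Limit = 13.

Final answer: 13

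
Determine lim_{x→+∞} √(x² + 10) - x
This is an ∞ − ∞ indeterminate form.
Multiply and divide by the conjugate √(x²+10) + x; the x² terms cancel, leaving 10/(√(x²+10)+x) → 0.
Limit = 0.

Final answer: 0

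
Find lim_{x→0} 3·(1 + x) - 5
Direct substitution at x = 0 gives -2.

Final answer: -2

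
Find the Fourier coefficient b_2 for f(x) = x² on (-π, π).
b_2 = (1/π) ∫_{-π}^{π} f(x)·sin(2x) dx.
Evaluate the integral (use parity and integration by parts as needed): b_2 = 0.

Final answer: 0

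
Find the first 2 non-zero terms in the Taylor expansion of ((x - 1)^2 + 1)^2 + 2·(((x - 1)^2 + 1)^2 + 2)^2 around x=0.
76 - 200·x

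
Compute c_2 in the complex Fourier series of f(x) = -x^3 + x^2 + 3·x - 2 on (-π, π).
Compute the real Fourier coefficients first: a_2 = 1, b_2 = -9/2 + π^2.
Then c_2 = (a_2 − i·b_2)/2 = 1/2 - i·π^2/2 + 9·i/4.

Final answer: 1/2 - i·π^2/2 + 9·i/4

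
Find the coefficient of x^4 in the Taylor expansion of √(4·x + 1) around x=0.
Expand to order 4: √(4·x + 1) = -10·x^4 + 4·x^3 - 2·x^2 + 2·x + 1 + O(x^5).
The coefficient of x^4 is -10.

Final answer: -10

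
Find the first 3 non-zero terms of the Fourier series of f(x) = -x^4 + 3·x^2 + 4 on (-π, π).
(-60 + 8·π^2)·cos(x) + (6 - 2·π^2)·cos(2·x) - π^4/5 + 4 + π^2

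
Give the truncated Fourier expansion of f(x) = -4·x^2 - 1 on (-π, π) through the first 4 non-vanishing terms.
16·cos(x) - 4·cos(2·x) + 16·cos(3·x)/9 - 4·π^2/3 - 1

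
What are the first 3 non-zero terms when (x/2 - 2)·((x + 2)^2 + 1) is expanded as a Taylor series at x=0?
x^3/2 - 11·x/2 - 10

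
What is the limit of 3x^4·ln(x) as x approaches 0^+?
This is a 0·∞ indeterminate form at x → 0⁺.
Rewrite the product as 3·ln(x) / x^(-4) and apply L'Hôpital, or use the standard hierarchy x^(-4) ≫ |ln x| as x → 0⁺.
The indeterminate product → 0, so the limit = 0.

Final answer: 0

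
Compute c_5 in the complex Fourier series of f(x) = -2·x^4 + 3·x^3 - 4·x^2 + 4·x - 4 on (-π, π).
Compute the real Fourier coefficients first: a_5 = 304/625 + 16·π^2/25, b_5 = 164/125 + 6·π^2/5.
Then c_5 = (a_5 − i·b_5)/2 = 152/625 + 8·π^2/25 - 3·i·π^2/5 - 82·i/125.

Final answer: 152/625 + 8·π^2/25 - 3·i·π^2/5 - 82·i/125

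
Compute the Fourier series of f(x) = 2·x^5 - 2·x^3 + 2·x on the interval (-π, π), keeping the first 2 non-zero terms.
(-84·π^2 + 4·π^4 + 508)·sin(x) + (-2·π^4 - 20 + 12·π^2)·sin(2·x)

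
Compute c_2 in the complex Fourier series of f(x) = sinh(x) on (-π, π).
Compute the real Fourier coefficients first: a_2 = 0, b_2 = -4·sinh(π)/(5·π).
Then c_2 = (a_2 − i·b_2)/2 = 2·i·sinh(π)/(5·π).

Final answer: 2·i·sinh(π)/(5·π)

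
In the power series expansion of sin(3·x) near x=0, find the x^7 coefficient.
Expand to order 7: sin(3·x) = -243·x^7/560 + 81·x^5/40 - 9·x^3/2 + 3·x + O(x^8).
The coefficient of x^7 is -243/560.

Final answer: -243/560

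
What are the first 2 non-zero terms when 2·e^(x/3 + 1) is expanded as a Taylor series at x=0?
2·e·x/3 + 2·e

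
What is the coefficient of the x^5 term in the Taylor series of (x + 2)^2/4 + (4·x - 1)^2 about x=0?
Expand to order 5: (x + 2)^2/4 + (4·x - 1)^2 = 65·x^2/4 - 7·x + 2 + O(x^6).
The coefficient of x^5 is 0.

Final answer: 0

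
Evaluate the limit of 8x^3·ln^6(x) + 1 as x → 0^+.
The product is a 0·∞ indeterminate form at x → 0⁺.
Rewrite the product as 8·ln^6(x) / x^(-3) and apply L'Hôpital, or use the standard hierarchy x^(-3) ≫ |ln x|^6 as x → 0⁺.
The indeterminate product → 0, so the limit = 1.

Final answer: 1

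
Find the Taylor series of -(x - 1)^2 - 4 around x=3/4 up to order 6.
-65/16 + (x - 3/4)/2 - (x - 3/4)^2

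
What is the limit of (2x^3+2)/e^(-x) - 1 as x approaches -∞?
The quotient is an ∞/∞ indeterminate form as x → -∞.
Compare growth rates of the dominant terms (exponentials ≫ polynomials ≫ logarithms), or apply L'Hôpital's rule; the quotient → 0.
Adding the constant: 0 - 1 = -1. Limit = -1.

Final answer: -1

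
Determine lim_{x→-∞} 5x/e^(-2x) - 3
The quotient is an ∞/∞ indeterminate form as x → -∞.
Compare growth rates of the dominant terms (exponentials ≫ polynomials ≫ logarithms), or apply L'Hôpital's rule; the quotient → 0.
Adding the constant: 0 - 3 = -3. Limit = -3.

Final answer: -3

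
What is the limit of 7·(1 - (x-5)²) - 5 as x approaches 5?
Direct substitution at x = 5 gives 2.

Final answer: 2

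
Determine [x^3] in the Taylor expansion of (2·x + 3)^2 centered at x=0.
Expand to order 3: (2·x + 3)^2 = 4·x^2 + 12·x + 9 + O(x^4).
The coefficient of x^3 is 0.

Final answer: 0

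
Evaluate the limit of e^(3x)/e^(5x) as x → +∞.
This is an ∞/∞ indeterminate form as x → +∞.
Rewrite e^(3x)/e^(5x) = e^((3−5)x) = e^(-2x); the exponent coefficient is -2 < 0 so e^(-2x) → 0.
Limit = 0.

Final answer: 0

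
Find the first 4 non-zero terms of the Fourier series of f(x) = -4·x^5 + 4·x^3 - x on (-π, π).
(-1010 - 8·π^4 + 168·π^2)·sin(x) + (-24·π^2 + 37 + 4·π^4)·sin(2·x) + (-8·π^4/3 - 518/81 + 232·π^2/27)·sin(3·x) + (-9·π^2/2 + 35/16 + 2·π^4)·sin(4·x)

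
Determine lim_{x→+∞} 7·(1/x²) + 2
Evaluate the dominant behaviour as x → +∞; each term tends to a finite value or vanishes.
Limit = 2.

Final answer: 2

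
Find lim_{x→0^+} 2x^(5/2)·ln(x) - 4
The product is a 0·∞ indeterminate form at x → 0⁺.
Rewrite the product as 2·ln(x) / x^(-5/2) and apply L'Hôpital, or use the standard hierarchy x^(-5/2) ≫ |ln x| as x → 0⁺.
The indeterminate product → 0, so the limit = -4.

Final answer: -4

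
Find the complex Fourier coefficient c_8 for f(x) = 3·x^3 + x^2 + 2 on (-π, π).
Compute the real Fourier coefficients first: a_8 = 1/16, b_8 = 9/128 - 3·π^2/4.
Then c_8 = (a_8 − i·b_8)/2 = 1/32 - 9·i/256 + 3·i·π^2/8.

Final answer: 1/32 - 9·i/256 + 3·i·π^2/8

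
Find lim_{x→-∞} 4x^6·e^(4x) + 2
The product is a 0·∞ indeterminate form at x → -∞.
Rewrite the product as 4x^6 / e^(-4x) (an ∞/∞ form) and apply L'Hôpital, or use the standard hierarchy e^(4|x|) ≫ |x^6| as x → -∞.
The indeterminate product → 0, so the limit = 2.

Final answer: 2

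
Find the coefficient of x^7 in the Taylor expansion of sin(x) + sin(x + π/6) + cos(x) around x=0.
Expand to order 7: sin(x) + sin(x + π/6) + cos(x) = x^7·(-1/5040 - √(3)/10080) - x^6/480 + x^5·(√(3)/240 + 1/120) + x^4/16 + x^3·(-1/6 - √(3)/12) - 3·x^2/4 + x·(√(3)/2 + 1) + 3/2 + O(x^8).
The coefficient of x^7 is -1/5040 - √(3)/10080.

Final answer: -1/5040 - √(3)/10080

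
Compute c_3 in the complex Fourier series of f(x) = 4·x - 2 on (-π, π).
Compute the real Fourier coefficients first: a_3 = 0, b_3 = 8/3.
Then c_3 = (a_3 − i·b_3)/2 = -4·i/3.

Final answer: -4·i/3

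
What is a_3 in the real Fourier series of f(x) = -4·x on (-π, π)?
a_3 = (1/π) ∫_{-π}^{π} f(x)·cos(3x) dx.
Evaluate the integral (use parity and integration by parts as needed): a_3 = 0.

Final answer: 0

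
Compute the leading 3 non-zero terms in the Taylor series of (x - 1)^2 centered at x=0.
x^2 - 2·x + 1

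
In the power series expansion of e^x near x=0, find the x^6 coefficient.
Expand to order 6: e^x = x^6/720 + x^5/120 + x^4/24 + x^3/6 + x^2/2 + x + 1 + O(x^7).
The coefficient of x^6 is 1/720.

Final answer: 1/720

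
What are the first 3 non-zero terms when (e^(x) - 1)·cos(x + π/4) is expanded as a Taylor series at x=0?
-5·√(2)·x^3/12 - √(2)·x^2/4 + √(2)·x/2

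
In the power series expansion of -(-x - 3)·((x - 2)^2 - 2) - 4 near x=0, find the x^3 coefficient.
Expand to order 3: -(-x - 3)·((x - 2)^2 - 2) - 4 = x^3 - x^2 - 10·x + 2 + O(x^4).
The coefficient of x^3 is 1.

Final answer: 1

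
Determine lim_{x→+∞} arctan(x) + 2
Evaluate the dominant behaviour as x → +∞; each term tends to a finite value or vanishes.
Limit = π/2 + 2.

Final answer: π/2 + 2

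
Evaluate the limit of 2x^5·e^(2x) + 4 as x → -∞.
The product is a 0·∞ indeterminate form at x → -∞.
Rewrite the product as 2x^5 / e^(-2x) (an ∞/∞ form) and apply L'Hôpital, or use the standard hierarchy e^(2|x|) ≫ |x^5| as x → -∞.
The indeterminate product → 0, so the limit = 4.

Final answer: 4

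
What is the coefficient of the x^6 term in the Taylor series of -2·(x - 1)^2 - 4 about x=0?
Expand to order 6: -2·(x - 1)^2 - 4 = -2·x^2 + 4·x - 6 + O(x^7).
The coefficient of x^6 is 0.

Final answer: 0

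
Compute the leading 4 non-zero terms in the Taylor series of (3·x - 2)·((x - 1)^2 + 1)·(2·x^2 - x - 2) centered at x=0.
22·x^3 - 2·x^2 - 16·x + 8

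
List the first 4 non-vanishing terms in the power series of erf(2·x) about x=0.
-128·x^7/(21·√(π)) + 32·x^5/(5·√(π)) - 16·x^3/(3·√(π)) + 4·x/√(π)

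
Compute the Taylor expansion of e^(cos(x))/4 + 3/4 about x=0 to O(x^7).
-31·e·x^6/2880 + e·x^4/24 - e·x^2/8 + e/4 + 3/4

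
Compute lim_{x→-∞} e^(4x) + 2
Evaluate the dominant behaviour as x → -∞; each term tends to a finite value or vanishes.
Limit = 2.

Final answer: 2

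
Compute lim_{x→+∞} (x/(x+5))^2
As x → +∞: x/(x+5) = 1/(1 + 5/x) → 1, and the 2nd power of a limit-1 base also → 1.
Limit = 1.

Final answer: 1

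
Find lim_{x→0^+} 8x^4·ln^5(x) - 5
The product is a 0·∞ indeterminate form at x → 0⁺.
Rewrite the product as 8·ln^5(x) / x^(-4) and apply L'Hôpital, or use the standard hierarchy x^(-4) ≫ |ln x|^5 as x → 0⁺.
The indeterminate product → 0, so the limit = -5.

Final answer: -5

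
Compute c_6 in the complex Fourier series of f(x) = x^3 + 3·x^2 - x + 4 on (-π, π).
Compute the real Fourier coefficients first: a_6 = 1/3, b_6 = 7/18 - π^2/3.
Then c_6 = (a_6 − i·b_6)/2 = 1/6 - 7·i/36 + i·π^2/6.

Final answer: 1/6 - 7·i/36 + i·π^2/6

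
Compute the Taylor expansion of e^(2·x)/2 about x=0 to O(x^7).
2·x^6/45 + 2·x^5/15 + x^4/3 + 2·x^3/3 + x^2 + x + 1/2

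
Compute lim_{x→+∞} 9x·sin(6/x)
As x → +∞: let u = 6/x → 0⁺; then 9·x·sin(6/x) = 9·6·sin(u)/u → 9·6·1 = 54.
Limit = 54.

Final answer: 54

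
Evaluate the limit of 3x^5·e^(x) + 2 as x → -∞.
The product is a 0·∞ indeterminate form at x → -∞.
Rewrite the product as 3x^5 / e^(-x) (an ∞/∞ form) and apply L'Hôpital, or use the standard hierarchy e^(|x|) ≫ |x^5| as x → -∞.
The indeterminate product → 0, so the limit = 2.

Final answer: 2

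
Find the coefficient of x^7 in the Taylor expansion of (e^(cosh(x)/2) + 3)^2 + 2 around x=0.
Expand to order 7: (e^(cosh(x)/2) + 3)^2 + 2 = x^6·(5·e/(192·(e^(1/2) + 3)^2) + 49·e^(1/2)/(2880·(e^(1/2) + 3)))·(e^(1/2) + 3)^2 + x^4·(e/(16·(e^(1/2) + 3)^2) + 5·e^(1/2)/(48·(e^(1/2) + 3)))·(e^(1/2) + 3)^2 + x^2·(e^(1/2) + 3)·e^(1/2)/2 + 2 + (e^(1/2) + 3)^2 + O(x^8).
The coefficient of x^7 is 0.

Final answer: 0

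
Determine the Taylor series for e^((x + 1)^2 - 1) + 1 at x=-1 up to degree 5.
(1 + e)·e^(-1) + e^(-1)·(x + 1)^2 + e^(-1)·(x + 1)^4/2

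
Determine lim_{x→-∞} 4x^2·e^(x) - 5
The product is a 0·∞ indeterminate form at x → -∞.
Rewrite the product as 4x^2 / e^(-x) (an ∞/∞ form) and apply L'Hôpital, or use the standard hierarchy e^(|x|) ≫ |x^2| as x → -∞.
The indeterminate product → 0, so the limit = -5.

Final answer: -5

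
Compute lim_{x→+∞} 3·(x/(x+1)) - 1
Evaluate the dominant behaviour as x → +∞; each term tends to a finite value or vanishes.
Limit = 2.

Final answer: 2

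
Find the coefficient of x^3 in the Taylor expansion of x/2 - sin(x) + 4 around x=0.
Expand to order 3: x/2 - sin(x) + 4 = x^3/6 - x/2 + 4 + O(x^4).
The coefficient of x^3 is 1/6.

Final answer: 1/6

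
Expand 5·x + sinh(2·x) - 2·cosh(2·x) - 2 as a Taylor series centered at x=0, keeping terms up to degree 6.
-8·x^6/45 + 4·x^5/15 - 4·x^4/3 + 4·x^3/3 - 4·x^2 + 7·x - 4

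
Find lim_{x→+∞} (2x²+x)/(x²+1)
Evaluate the dominant behaviour as x → +∞; each term tends to a finite value or vanishes.
Limit = 2.

Final answer: 2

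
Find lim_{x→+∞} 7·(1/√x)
Evaluate the dominant behaviour as x → +∞; each term tends to a finite value or vanishes.
Limit = 0.

Final answer: 0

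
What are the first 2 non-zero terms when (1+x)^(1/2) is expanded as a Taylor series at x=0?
x/2 + 1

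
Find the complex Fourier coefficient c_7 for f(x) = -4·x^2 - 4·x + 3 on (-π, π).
Compute the real Fourier coefficients first: a_7 = 16/49, b_7 = -8/7.
Then c_7 = (a_7 − i·b_7)/2 = 8/49 + 4·i/7.

Final answer: 8/49 + 4·i/7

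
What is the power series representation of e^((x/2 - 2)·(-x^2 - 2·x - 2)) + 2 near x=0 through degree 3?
7·x^3·e^(4) + 11·x^2·e^(4)/2 + 3·x·e^(4) + 2 + e^(4)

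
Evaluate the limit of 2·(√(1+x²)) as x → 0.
Direct substitution at x = 0 gives 2.

Final answer: 2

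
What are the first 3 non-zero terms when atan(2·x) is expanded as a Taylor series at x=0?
32·x^5/5 - 8·x^3/3 + 2·x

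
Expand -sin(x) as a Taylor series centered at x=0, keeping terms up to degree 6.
-x^5/120 + x^3/6 - x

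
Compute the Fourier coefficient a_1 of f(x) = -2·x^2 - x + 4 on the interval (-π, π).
a_1 = (1/π) ∫_{-π}^{π} f(x)·cos(1x) dx.
Evaluate the integral (use parity and integration by parts as needed): a_1 = 8.

Final answer: 8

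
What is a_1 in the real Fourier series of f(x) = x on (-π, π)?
a_1 = (1/π) ∫_{-π}^{π} f(x)·cos(1x) dx.
Evaluate the integral (use parity and integration by parts as needed): a_1 = 0.

Final answer: 0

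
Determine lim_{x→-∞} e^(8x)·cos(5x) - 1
Evaluate the dominant behaviour as x → -∞; each term tends to a finite value or vanishes.
Limit = -1.

Final answer: -1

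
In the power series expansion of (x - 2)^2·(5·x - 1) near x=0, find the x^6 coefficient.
Expand to order 6: (x - 2)^2·(5·x - 1) = 5·x^3 - 21·x^2 + 24·x - 4 + O(x^7).
The coefficient of x^6 is 0.

Final answer: 0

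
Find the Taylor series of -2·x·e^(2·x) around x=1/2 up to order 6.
-e - 4·e·(x - 1/2) - 6·e·(x - 1/2)^2 - 16·e·(x - 1/2)^3/3 - 10·e·(x - 1/2)^4/3 - 8·e·(x - 1/2)^5/5 - 28·e·(x - 1/2)^6/45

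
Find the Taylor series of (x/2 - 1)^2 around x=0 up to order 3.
x^2/4 - x + 1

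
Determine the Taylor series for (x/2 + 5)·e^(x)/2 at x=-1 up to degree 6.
9·e^(-1)/4 + 5·e^(-1)·(x + 1)/2 + 11·e^(-1)·(x + 1)^2/8 + e^(-1)·(x + 1)^3/2 + 13·e^(-1)·(x + 1)^4/96 + 7·e^(-1)·(x + 1)^5/240 + e^(-1)·(x + 1)^6/192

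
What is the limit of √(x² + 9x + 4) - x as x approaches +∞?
This is an ∞ − ∞ indeterminate form.
Multiply and divide by the conjugate √(x²+9x + 4) + x; the x² terms cancel, leaving (9x + 4)/(√(x²+9x + 4)+x) → 9/2.
Limit = 9/2.

Final answer: 9/2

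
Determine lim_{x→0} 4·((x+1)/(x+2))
Direct substitution at x = 0 gives 2.

Final answer: 2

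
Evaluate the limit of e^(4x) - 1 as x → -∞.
Evaluate the dominant behaviour as x → -∞; each term tends to a finite value or vanishes.
Limit = -1.

Final answer: -1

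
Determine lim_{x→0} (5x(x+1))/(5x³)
Both numerator and denominator → 0 as x → 0; this is a 0/0 indeterminate form.
Expand each to leading order near x = 0: numerator ~ 5·x, denominator ~ 5·x^3.
The limit of the ratio is ∞.

Final answer: ∞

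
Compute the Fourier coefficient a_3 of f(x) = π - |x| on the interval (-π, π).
a_3 = (1/π) ∫_{-π}^{π} f(x)·cos(3x) dx.
Evaluate the integral (use parity and integration by parts as needed): a_3 = 4/(9·π).

Final answer: 4/(9·π)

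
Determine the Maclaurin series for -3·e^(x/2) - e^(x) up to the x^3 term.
-11·x^3/48 - 7·x^2/8 - 5·x/2 - 4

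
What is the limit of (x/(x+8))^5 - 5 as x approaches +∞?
As x → +∞: x/(x+8) = 1/(1 + 8/x) → 1, and the 5th power of a limit-1 base also → 1; with the additive constant, 1 - 5 = -4.
Limit = -4.

Final answer: -4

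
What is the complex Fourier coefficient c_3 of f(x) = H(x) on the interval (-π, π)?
Compute the real Fourier coefficients first: a_3 = 0, b_3 = 2/(3·π).
Then c_3 = (a_3 − i·b_3)/2 = -i/(3·π).

Final answer: -i/(3·π)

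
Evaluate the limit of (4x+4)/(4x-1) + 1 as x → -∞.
Evaluate the dominant behaviour as x → -∞; each term tends to a finite value or vanishes.
Limit = 2.

Final answer: 2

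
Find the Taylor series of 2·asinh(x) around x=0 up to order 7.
-5·x^7/56 + 3·x^5/20 - x^3/3 + 2·x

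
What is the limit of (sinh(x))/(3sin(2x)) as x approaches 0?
Both numerator and denominator → 0 as x → 0; this is a 0/0 indeterminate form.
Expand each to leading order near x = 0: numerator ~ x, denominator ~ 6·x.
The limit of the ratio is 1/6.

Final answer: 1/6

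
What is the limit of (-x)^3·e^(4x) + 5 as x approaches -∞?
The product is a 0·∞ indeterminate form at x → -∞.
Rewrite the product as (-x)^3 / e^(-4x) (an ∞/∞ form) and apply L'Hôpital, or use the standard hierarchy e^(4|x|) ≫ |(-x)^3| as x → -∞.
The indeterminate product → 0, so the limit = 5.

Final answer: 5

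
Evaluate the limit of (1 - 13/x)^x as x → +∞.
As x → +∞: this is the defining limit (1 - 13/x)^x → e^(-13).
Limit = e^(-13).

Final answer: e^(-13)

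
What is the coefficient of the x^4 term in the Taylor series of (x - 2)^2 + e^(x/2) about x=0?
Expand to order 4: (x - 2)^2 + e^(x/2) = x^4/384 + x^3/48 + 9·x^2/8 - 7·x/2 + 5 + O(x^5).
The coefficient of x^4 is 1/384.

Final answer: 1/384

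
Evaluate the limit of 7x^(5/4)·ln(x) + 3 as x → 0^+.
The product is a 0·∞ indeterminate form at x → 0⁺.
Rewrite the product as 7·ln(x) / x^(-5/4) and apply L'Hôpital, or use the standard hierarchy x^(-5/4) ≫ |ln x| as x → 0⁺.
The indeterminate product → 0, so the limit = 3.

Final answer: 3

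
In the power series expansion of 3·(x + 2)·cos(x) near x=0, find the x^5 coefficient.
Expand to order 5: 3·(x + 2)·cos(x) = x^5/8 + x^4/4 - 3·x^3/2 - 3·x^2 + 3·x + 6 + O(x^6).
The coefficient of x^5 is 1/8.

Final answer: 1/8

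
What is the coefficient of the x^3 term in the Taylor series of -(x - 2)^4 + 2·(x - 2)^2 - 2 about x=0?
Expand to order 3: -(x - 2)^4 + 2·(x - 2)^2 - 2 = 8·x^3 - 22·x^2 + 24·x - 10 + O(x^4).
The coefficient of x^3 is 8.

Final answer: 8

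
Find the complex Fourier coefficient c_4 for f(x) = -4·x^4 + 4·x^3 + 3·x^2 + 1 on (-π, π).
Compute the real Fourier coefficients first: a_4 = 3/2 - 2·π^2, b_4 = 3/4 - 2·π^2.
Then c_4 = (a_4 − i·b_4)/2 = -π^2 + 3/4 - 3·i/8 + i·π^2.

Final answer: -π^2 + 3/4 - 3·i/8 + i·π^2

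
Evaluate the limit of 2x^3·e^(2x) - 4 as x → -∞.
The product is a 0·∞ indeterminate form at x → -∞.
Rewrite the product as 2x^3 / e^(-2x) (an ∞/∞ form) and apply L'Hôpital, or use the standard hierarchy e^(2|x|) ≫ |x^3| as x → -∞.
The indeterminate product → 0, so the limit = -4.

Final answer: -4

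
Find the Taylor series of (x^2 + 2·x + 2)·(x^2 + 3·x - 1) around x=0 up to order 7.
x^4 + 5·x^3 + 7·x^2 + 4·x - 2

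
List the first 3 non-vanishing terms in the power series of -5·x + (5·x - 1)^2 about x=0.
25·x^2 - 15·x + 1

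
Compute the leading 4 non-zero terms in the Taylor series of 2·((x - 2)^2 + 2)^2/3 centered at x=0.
-16·x^3/3 + 56·x^2/3 - 32·x + 24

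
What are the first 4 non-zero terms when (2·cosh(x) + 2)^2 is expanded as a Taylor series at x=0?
17·x^6/90 + 5·x^4/3 + 8·x^2 + 16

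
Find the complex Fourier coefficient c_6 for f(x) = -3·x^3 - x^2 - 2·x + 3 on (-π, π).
Compute the real Fourier coefficients first: a_6 = -1/9, b_6 = 1/2 + π^2.
Then c_6 = (a_6 − i·b_6)/2 = -1/18 - i·π^2/2 - i/4.

Final answer: -1/18 - i·π^2/2 - i/4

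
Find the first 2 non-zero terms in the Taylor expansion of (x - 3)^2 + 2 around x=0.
11 - 6·x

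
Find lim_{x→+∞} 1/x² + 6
Evaluate the dominant behaviour as x → +∞; each term tends to a finite value or vanishes.
Limit = 6.

Final answer: 6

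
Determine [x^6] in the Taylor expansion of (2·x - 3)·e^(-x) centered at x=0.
Expand to order 6: (2·x - 3)·e^(-x) = -x^6/48 + 13·x^5/120 - 11·x^4/24 + 3·x^3/2 - 7·x^2/2 + 5·x - 3 + O(x^7).
The coefficient of x^6 is -1/48.

Final answer: -1/48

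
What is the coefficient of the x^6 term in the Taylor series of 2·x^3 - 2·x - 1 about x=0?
Expand to order 6: 2·x^3 - 2·x - 1 = 2·x^3 - 2·x - 1 + O(x^7).
The coefficient of x^6 is 0.

Final answer: 0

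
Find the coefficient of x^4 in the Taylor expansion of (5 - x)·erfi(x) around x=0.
Expand to order 4: (5 - x)·erfi(x) = -2·x^4/(3·√(π)) + 10·x^3/(3·√(π)) - 2·x^2/√(π) + 10·x/√(π) + O(x^5).
The coefficient of x^4 is -2/(3·√(π)).

Final answer: -2/(3·√(π))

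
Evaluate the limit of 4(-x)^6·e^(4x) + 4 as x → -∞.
The product is a 0·∞ indeterminate form at x → -∞.
Rewrite the product as 4(-x)^6 / e^(-4x) (an ∞/∞ form) and apply L'Hôpital, or use the standard hierarchy e^(4|x|) ≫ |(-x)^6| as x → -∞.
The indeterminate product → 0, so the limit = 4.

Final answer: 4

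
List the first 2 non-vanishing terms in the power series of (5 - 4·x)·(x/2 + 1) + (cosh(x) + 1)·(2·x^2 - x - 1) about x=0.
3 - 7·x/2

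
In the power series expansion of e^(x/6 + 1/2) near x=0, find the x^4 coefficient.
Expand to order 4: e^(x/6 + 1/2) = x^4·e^(1/2)/31104 + x^3·e^(1/2)/1296 + x^2·e^(1/2)/72 + x·e^(1/2)/6 + e^(1/2) + O(x^5).
The coefficient of x^4 is e^(1/2)/31104.

Final answer: e^(1/2)/31104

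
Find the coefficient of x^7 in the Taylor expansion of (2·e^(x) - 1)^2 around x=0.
Expand to order 7: (2·e^(x) - 1)^2 = 127·x^7/1260 + 7·x^6/20 + 31·x^5/30 + 5·x^4/2 + 14·x^3/3 + 6·x^2 + 4·x + 1 + O(x^8).
The coefficient of x^7 is 127/1260.

Final answer: 127/1260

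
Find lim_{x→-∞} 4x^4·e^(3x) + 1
The product is a 0·∞ indeterminate form at x → -∞.
Rewrite the product as 4x^4 / e^(-3x) (an ∞/∞ form) and apply L'Hôpital, or use the standard hierarchy e^(3|x|) ≫ |x^4| as x → -∞.
The indeterminate product → 0, so the limit = 1.

Final answer: 1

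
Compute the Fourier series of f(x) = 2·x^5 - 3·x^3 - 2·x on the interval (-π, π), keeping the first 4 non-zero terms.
(-86·π^2 + 4·π^4 + 512)·sin(x) + (-2·π^4 - 35/2 + 13·π^2)·sin(2·x) + (-134·π^2/27 + 160/81 + 4·π^4/3)·sin(3·x) + (-π^4 - 1/32 + 11·π^2/4)·sin(4·x)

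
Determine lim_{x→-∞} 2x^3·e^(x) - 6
The product is a 0·∞ indeterminate form at x → -∞.
Rewrite the product as 2x^3 / e^(-x) (an ∞/∞ form) and apply L'Hôpital, or use the standard hierarchy e^(|x|) ≫ |x^3| as x → -∞.
The indeterminate product → 0, so the limit = -6.

Final answer: -6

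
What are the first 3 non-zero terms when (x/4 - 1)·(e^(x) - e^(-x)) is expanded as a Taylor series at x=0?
-x^3/3 + x^2/2 - 2·x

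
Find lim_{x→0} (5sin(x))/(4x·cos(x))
Both numerator and denominator → 0 as x → 0; this is a 0/0 indeterminate form.
Expand each to leading order near x = 0: numerator ~ 5·x, denominator ~ 4·x.
The limit of the ratio is 5/4.

Final answer: 5/4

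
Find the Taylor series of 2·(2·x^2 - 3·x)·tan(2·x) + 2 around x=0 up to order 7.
256·x^7/15 - 128·x^6/5 + 32·x^5/3 - 16·x^4 + 8·x^3 - 12·x^2 + 2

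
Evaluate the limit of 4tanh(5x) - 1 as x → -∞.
Evaluate the dominant behaviour as x → -∞; each term tends to a finite value or vanishes.
Limit = -5.

Final answer: -5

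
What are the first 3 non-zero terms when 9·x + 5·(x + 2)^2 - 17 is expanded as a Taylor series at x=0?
5·x^2 + 29·x + 3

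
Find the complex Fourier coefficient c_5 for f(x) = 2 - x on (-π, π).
Compute the real Fourier coefficients first: a_5 = 0, b_5 = -2/5.
Then c_5 = (a_5 − i·b_5)/2 = i/5.

Final answer: i/5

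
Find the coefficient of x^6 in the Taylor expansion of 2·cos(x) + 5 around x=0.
Expand to order 6: 2·cos(x) + 5 = -x^6/360 + x^4/12 - x^2 + 7 + O(x^7).
The coefficient of x^6 is -1/360.

Final answer: -1/360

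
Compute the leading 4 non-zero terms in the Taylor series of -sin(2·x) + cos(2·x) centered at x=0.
4·x^3/3 - 2·x^2 - 2·x + 1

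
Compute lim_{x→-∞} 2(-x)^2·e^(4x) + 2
The product is a 0·∞ indeterminate form at x → -∞.
Rewrite the product as 2(-x)^2 / e^(-4x) (an ∞/∞ form) and apply L'Hôpital, or use the standard hierarchy e^(4|x|) ≫ |(-x)^2| as x → -∞.
The indeterminate product → 0, so the limit = 2.

Final answer: 2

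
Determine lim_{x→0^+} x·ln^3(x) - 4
The product is a 0·∞ indeterminate form at x → 0⁺.
Rewrite the product as ln^3(x) / x^(-1) and apply L'Hôpital, or use the standard hierarchy x^(-1) ≫ |ln x|^3 as x → 0⁺.
The indeterminate product → 0, so the limit = -4.

Final answer: -4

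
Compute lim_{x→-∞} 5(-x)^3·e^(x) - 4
The product is a 0·∞ indeterminate form at x → -∞.
Rewrite the product as 5(-x)^3 / e^(-x) (an ∞/∞ form) and apply L'Hôpital, or use the standard hierarchy e^(|x|) ≫ |(-x)^3| as x → -∞.
The indeterminate product → 0, so the limit = -4.

Final answer: -4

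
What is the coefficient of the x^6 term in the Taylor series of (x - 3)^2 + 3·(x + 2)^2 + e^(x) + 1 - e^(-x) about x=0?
Expand to order 6: (x - 3)^2 + 3·(x + 2)^2 + e^(x) + 1 - e^(-x) = x^5/60 + x^3/3 + 4·x^2 + 8·x + 22 + O(x^7).
The coefficient of x^6 is 0.

Final answer: 0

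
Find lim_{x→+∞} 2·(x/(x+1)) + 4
Evaluate the dominant behaviour as x → +∞; each term tends to a finite value or vanishes.
Limit = 6.

Final answer: 6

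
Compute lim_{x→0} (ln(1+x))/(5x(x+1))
Both numerator and denominator → 0 as x → 0; this is a 0/0 indeterminate form.
Expand each to leading order near x = 0: numerator ~ x, denominator ~ 5·x.
The limit of the ratio is 1/5.

Final answer: 1/5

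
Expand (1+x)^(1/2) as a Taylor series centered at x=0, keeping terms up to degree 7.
33·x^7/2048 - 21·x^6/1024 + 7·x^5/256 - 5·x^4/128 + x^3/16 - x^2/8 + x/2 + 1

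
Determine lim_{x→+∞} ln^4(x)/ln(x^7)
This is an ∞/∞ indeterminate form as x → +∞.
Write ln(x^7) = 7·ln(x), reducing the quotient to ln^3(x)/7 → ∞.
Limit = ∞.

Final answer: ∞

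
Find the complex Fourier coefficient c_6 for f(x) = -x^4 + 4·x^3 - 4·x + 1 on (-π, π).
Compute the real Fourier coefficients first: a_6 = 1/27 - 2·π^2/9, b_6 = 14/9 - 4·π^2/3.
Then c_6 = (a_6 − i·b_6)/2 = -π^2/9 + 1/54 - 7·i/9 + 2·i·π^2/3.

Final answer: -π^2/9 + 1/54 - 7·i/9 + 2·i·π^2/3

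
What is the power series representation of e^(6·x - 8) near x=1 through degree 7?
e^(-2) + 6·e^(-2)·(x - 1) + 18·e^(-2)·(x - 1)^2 + 36·e^(-2)·(x - 1)^3 + 54·e^(-2)·(x - 1)^4 + 324·e^(-2)·(x - 1)^5/5 + 324·e^(-2)·(x - 1)^6/5 + 1944·e^(-2)·(x - 1)^7/35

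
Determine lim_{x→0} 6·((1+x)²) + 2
Direct substitution at x = 0 gives 8.

Final answer: 8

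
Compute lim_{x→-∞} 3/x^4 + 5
Evaluate the dominant behaviour as x → -∞; each term tends to a finite value or vanishes.
Limit = 5.

Final answer: 5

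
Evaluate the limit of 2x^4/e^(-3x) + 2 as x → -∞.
The quotient is an ∞/∞ indeterminate form as x → -∞.
Compare growth rates of the dominant terms (exponentials ≫ polynomials ≫ logarithms), or apply L'Hôpital's rule; the quotient → 0.
Adding the constant: 0 + 2 = 2. Limit = 2.

Final answer: 2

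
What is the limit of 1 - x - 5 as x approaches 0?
Direct substitution at x = 0 gives -4.

Final answer: -4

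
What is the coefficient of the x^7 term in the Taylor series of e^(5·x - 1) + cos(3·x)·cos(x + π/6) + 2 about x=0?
Expand to order 7: e^(5·x - 1) + cos(3·x)·cos(x + π/6) + 2 = x^7·(254/315 + 15625·e^(-1)/1008) + x^6·(-13·√(3)/9 + 3125·e^(-1)/144) + x^5·(-31/15 + 625·e^(-1)/24) + x^4·(17·√(3)/6 + 625·e^(-1)/24) + x^3·(7/3 + 125·e^(-1)/6) + x^2·(-5·√(3)/2 + 25·e^(-1)/2) + x·(-1/2 + 5·e^(-1)) + e^(-1) + √(3)/2 + 2 + O(x^8).
The coefficient of x^7 is 254/315 + 15625·e^(-1)/1008.

Final answer: 254/315 + 15625·e^(-1)/1008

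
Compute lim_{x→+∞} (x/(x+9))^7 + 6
As x → +∞: x/(x+9) = 1/(1 + 9/x) → 1, and the 7th power of a limit-1 base also → 1; with the additive constant, 1 + 6 = 7.
Limit = 7.

Final answer: 7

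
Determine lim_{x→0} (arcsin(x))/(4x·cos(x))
Both numerator and denominator → 0 as x → 0; this is a 0/0 indeterminate form.
Expand each to leading order near x = 0: numerator ~ x, denominator ~ 4·x.
The limit of the ratio is 1/4.

Final answer: 1/4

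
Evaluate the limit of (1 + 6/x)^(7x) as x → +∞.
As x → +∞: write (1 + 6/x)^(7x) = ((1 + 6/x)^x)^7 → (e^6)^7 = e^42.
Limit = e^(42).

Final answer: e^(42)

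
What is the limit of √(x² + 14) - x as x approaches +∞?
This is an ∞ − ∞ indeterminate form.
Multiply and divide by the conjugate √(x²+14) + x; the x² terms cancel, leaving 14/(√(x²+14)+x) → 0.
Limit = 0.

Final answer: 0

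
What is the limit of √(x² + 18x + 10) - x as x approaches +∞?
This is an ∞ − ∞ indeterminate form.
Multiply and divide by the conjugate √(x²+18x + 10) + x; the x² terms cancel, leaving (18x + 10)/(√(x²+18x + 10)+x) → 18/2 = 9.
Limit = 9.

Final answer: 9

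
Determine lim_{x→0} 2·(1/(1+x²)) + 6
Direct substitution at x = 0 gives 8.

Final answer: 8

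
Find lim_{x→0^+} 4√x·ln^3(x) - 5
The product is a 0·∞ indeterminate form at x → 0⁺.
Rewrite the product as 4·ln^3(x) / x^(-1/2) and apply L'Hôpital, or use the standard hierarchy x^(-1/2) ≫ |ln x|^3 as x → 0⁺.
The indeterminate product → 0, so the limit = -5.

Final answer: -5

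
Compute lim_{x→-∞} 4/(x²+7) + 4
Evaluate the dominant behaviour as x → -∞; each term tends to a finite value or vanishes.
Limit = 4.

Final answer: 4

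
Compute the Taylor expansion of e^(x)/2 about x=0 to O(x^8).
x^7/10080 + x^6/1440 + x^5/240 + x^4/48 + x^3/12 + x^2/4 + x/2 + 1/2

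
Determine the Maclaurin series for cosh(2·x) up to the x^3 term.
2·x^2 + 1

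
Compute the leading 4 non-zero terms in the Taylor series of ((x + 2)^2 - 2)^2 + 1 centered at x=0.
8·x^3 + 20·x^2 + 16·x + 5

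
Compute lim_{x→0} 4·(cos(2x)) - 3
Direct substitution at x = 0 gives 1.

Final answer: 1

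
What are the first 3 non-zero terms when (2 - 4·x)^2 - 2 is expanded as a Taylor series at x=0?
16·x^2 - 16·x + 2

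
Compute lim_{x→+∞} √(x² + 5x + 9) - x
As x → +∞: multiply by the conjugate to get (5x+9)/(√(x²+5x+9)+x); the denominator ~ 2x, so the limit is 5/2.
Limit = 5/2.

Final answer: 5/2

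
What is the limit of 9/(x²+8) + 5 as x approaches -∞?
Evaluate the dominant behaviour as x → -∞; each term tends to a finite value or vanishes.
Limit = 5.

Final answer: 5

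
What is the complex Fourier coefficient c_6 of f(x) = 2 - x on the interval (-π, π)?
Compute the real Fourier coefficients first: a_6 = 0, b_6 = 1/3.
Then c_6 = (a_6 − i·b_6)/2 = -i/6.

Final answer: -i/6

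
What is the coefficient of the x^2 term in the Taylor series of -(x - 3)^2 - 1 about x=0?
Expand to order 2: -(x - 3)^2 - 1 = -x^2 + 6·x - 10 + O(x^3).
The coefficient of x^2 is -1.

Final answer: -1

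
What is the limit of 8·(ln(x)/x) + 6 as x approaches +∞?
Evaluate the dominant behaviour as x → +∞; each term tends to a finite value or vanishes.
Limit = 6.

Final answer: 6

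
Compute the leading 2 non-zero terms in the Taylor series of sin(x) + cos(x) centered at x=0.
x + 1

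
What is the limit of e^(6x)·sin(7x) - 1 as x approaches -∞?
Evaluate the dominant behaviour as x → -∞; each term tends to a finite value or vanishes.
Limit = -1.

Final answer: -1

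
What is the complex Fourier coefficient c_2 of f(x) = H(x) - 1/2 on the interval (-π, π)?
Compute the real Fourier coefficients first: a_2 = 0, b_2 = 0.
Then c_2 = (a_2 − i·b_2)/2 = 0.

Final answer: 0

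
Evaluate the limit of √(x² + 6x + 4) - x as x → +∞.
This is an ∞ − ∞ indeterminate form.
Multiply and divide by the conjugate √(x²+6x + 4) + x; the x² terms cancel, leaving (6x + 4)/(√(x²+6x + 4)+x) → 6/2 = 3.
Limit = 3.

Final answer: 3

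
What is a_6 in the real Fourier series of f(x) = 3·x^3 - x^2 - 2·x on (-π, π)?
a_6 = (1/π) ∫_{-π}^{π} f(x)·cos(6x) dx.
Evaluate the integral (use parity and integration by parts as needed): a_6 = -1/9.

Final answer: -1/9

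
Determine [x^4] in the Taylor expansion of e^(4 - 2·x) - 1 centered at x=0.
Expand to order 4: e^(4 - 2·x) - 1 = 2·x^4·e^(4)/3 - 4·x^3·e^(4)/3 + 2·x^2·e^(4) - 2·x·e^(4) - 1 + e^(4) + O(x^5).
The coefficient of x^4 is 2·e^(4)/3.

Final answer: 2·e^(4)/3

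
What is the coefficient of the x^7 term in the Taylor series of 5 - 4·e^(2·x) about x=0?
Expand to order 7: 5 - 4·e^(2·x) = -32·x^7/315 - 16·x^6/45 - 16·x^5/15 - 8·x^4/3 - 16·x^3/3 - 8·x^2 - 8·x + 1 + O(x^8).
The coefficient of x^7 is -32/315.

Final answer: -32/315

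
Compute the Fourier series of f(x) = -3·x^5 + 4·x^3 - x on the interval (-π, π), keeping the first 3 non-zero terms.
(-770 - 6·π^4 + 128·π^2)·sin(x) + (-19·π^2 + 59/2 + 3·π^4)·sin(2·x) + (-2·π^4 - 146/27 + 64·π^2/9)·sin(3·x)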